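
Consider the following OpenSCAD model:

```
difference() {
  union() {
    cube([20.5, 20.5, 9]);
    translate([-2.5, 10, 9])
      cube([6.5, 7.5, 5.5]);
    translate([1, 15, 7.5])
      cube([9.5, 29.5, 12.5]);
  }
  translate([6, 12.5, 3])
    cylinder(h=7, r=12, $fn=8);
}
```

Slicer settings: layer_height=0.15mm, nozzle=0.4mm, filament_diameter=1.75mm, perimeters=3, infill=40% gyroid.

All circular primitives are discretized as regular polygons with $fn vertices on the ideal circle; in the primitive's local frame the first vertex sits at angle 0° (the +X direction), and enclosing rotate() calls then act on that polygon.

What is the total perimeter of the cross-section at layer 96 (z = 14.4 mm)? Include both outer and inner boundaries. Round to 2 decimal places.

95.00 mm

At z = 14.4 mm: the cube is not intersected at this z (z outside [0, 9]); the 6.5×7.5 cube at (-2.5, 10) contributes its full rectangle (perimeter 28.00 mm); the 9.5×29.5 cube at (1, 15) contributes its full rectangle (perimeter 78.00 mm); Combining (union): the regions partially overlap (shared area 7.50 mm²), so the edge portions inside another operand are dropped and the merged outline is re-measured after clipping — boundary = 95.00 mm; the cylinder at (6, 12.5) does not reach this height (z outside [3, 10]); Subtracting the remaining from the first: none of the subtracted shapes is present at this height, so the result so far is unchanged — boundary = 95.00 mm. Overall, the cross-section is a single solid region. Total boundary length (outer) = 95.00 mm.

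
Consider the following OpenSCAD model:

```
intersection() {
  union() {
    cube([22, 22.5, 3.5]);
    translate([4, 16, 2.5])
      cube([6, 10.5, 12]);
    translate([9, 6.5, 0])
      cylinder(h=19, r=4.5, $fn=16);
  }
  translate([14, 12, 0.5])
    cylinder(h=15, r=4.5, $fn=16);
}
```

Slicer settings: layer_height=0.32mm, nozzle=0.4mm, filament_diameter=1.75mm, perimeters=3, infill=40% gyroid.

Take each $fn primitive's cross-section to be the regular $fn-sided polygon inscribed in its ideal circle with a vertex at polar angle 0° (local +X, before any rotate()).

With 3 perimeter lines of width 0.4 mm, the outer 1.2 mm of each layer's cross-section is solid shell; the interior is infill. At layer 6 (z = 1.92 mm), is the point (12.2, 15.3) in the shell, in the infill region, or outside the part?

At z = 1.92 mm: the 22×22.5 cube contributes its full rectangle; the cube at (4, 16) does not reach this height (z outside [2.5, 14.5]); the cylinder at (9, 6.5): section is a regular 16-gon, circumradius r=4.5; Taking the union: the r=4.5 cylinder at (9, 6.5) lies entirely inside the 22×22.5 cube, so the union is just the 22×22.5 cube — 1 connected region; the r=4.5 cylinder at (14, 12) contributes a regular 16-gon of circumradius 4.5; After intersecting: the r=4.5 cylinder at (14, 12) lies inside that combined region, so the common part is the r=4.5 cylinder at (14, 12) itself — 1 connected region. Overall, the cross-section is a single solid region. The nearest boundary edge runs (10.82, 15.18)→(12.28, 16.16); distance from the point to it = 0.67 mm. The point is inside the cross-section, 0.67 mm from the nearest boundary — within the 1.2 mm shell band (3 × 0.4).

shell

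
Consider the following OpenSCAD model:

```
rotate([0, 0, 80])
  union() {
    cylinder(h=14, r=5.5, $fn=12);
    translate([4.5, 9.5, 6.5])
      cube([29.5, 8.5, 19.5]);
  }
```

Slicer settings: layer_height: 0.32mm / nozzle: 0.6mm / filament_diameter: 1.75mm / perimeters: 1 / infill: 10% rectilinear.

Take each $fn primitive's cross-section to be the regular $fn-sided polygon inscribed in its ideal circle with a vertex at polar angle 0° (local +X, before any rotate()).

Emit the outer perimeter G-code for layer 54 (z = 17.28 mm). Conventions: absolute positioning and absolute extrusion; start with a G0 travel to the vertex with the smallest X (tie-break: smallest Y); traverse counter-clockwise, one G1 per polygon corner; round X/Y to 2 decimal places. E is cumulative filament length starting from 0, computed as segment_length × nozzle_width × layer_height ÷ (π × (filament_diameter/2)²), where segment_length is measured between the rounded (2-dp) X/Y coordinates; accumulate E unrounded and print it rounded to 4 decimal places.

G0 X-16.95 Y7.56 Z17.28
G1 X-8.57 Y6.08 E0.6793
G1 X-3.45 Y35.13 E3.0339
G1 X-11.82 Y36.61 E3.7124
G1 X-16.95 Y7.56 E6.0672

At z = 17.28 mm: the cylinder is not intersected at this z (z outside [0, 14]); the cube at (4.5, 9.5) (footprint 29.5×8.5) is included at this height; Taking the union: only the 29.5×8.5 cube at (4.5, 9.5) is present, so the union is just that shape — 1 connected region; (whole slice rotated 80° about Z — lengths, areas and connectivity unchanged). The outline is a single polygon with 4 vertices. Extrusion per mm of travel: 0.6 × 0.32 / (π × 0.875²) = 0.079824. Accumulating E over each segment gives final E = 6.0672.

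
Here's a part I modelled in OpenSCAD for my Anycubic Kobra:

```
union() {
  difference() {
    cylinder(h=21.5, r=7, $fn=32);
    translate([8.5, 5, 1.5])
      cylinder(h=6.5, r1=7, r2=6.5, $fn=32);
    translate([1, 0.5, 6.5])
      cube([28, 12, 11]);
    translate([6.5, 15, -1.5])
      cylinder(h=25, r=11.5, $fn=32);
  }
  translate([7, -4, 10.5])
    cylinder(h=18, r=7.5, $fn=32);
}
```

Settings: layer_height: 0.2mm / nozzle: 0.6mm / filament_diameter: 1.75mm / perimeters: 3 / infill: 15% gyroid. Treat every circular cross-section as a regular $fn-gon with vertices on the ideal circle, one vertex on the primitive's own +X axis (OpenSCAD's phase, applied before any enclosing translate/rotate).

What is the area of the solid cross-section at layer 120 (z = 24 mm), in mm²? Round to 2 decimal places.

175.58 mm²

At z = 24 mm: the cylinder does not reach this height (z outside [0, 21.5]); the cone at (8.5, 5) is absent (z outside [1.5, 8]); the cube at (1, 0.5) is not intersected at this z (z outside [6.5, 17.5]); the cylinder at (6.5, 15) is absent (z outside [-1.5, 23.5]); Subtracting the remaining from the first: the first operand is absent here, so nothing remains; the cylinder at (7, -4): section is a regular 32-gon, circumradius r=7.5 (area = (32/2)·7.500²·sin(360°/32) = 175.58 mm²); Merging all regions: only the r=7.5 cylinder at (7, -4) is present, so the union is just that shape — area = 175.58 mm². Overall, the cross-section is a single solid region. Net area = 175.58 mm².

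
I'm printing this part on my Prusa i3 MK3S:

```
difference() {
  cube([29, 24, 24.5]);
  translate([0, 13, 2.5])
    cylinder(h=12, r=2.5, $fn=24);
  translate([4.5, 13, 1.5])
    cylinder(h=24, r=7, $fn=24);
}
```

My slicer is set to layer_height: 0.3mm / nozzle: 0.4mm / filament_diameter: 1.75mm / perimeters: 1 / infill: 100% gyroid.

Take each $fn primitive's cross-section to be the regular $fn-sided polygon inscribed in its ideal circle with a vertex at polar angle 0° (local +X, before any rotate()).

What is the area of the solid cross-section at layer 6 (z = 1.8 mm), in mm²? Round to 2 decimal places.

561.97 mm²

At z = 1.8 mm: the cube (footprint 29×24) is included at this height (area 696.00 mm²); the cylinder at (0, 13) does not reach this height (z outside [2.5, 14.5]); the r=7 cylinder at (4.5, 13) contributes a regular 24-gon of circumradius 7 (area = (24/2)·7.000²·sin(360°/24) = 152.19 mm²); Subtracting the remaining from the first: starting from the 29×24 cube (696.00 mm²), the r=7 cylinder at (4.5, 13) partially overlaps it — only the 134.03 mm² overlap (of its 152.19 mm²) is removed, clipping the outline — area = 561.97 mm². Overall, the cross-section is a single solid region. Net area = 561.97 mm².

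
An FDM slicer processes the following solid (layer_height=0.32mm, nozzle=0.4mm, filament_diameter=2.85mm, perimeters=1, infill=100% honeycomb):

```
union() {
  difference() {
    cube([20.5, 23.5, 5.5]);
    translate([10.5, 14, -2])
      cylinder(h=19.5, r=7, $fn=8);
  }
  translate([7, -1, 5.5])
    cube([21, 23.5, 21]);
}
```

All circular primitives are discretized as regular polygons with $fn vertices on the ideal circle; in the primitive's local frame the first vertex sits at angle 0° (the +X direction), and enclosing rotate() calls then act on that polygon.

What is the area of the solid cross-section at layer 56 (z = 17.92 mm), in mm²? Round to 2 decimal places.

493.50 mm²

At z = 17.92 mm: the cube does not reach this height (z outside [0, 5.5]); the cylinder at (10.5, 14) is not intersected at this z (z outside [-2, 17.5]); Taking the first minus the rest: the first operand is absent here, so nothing remains; the 21×23.5 cube at (7, -1) contributes its full rectangle (area 493.50 mm²); Merging all regions: only the 21×23.5 cube at (7, -1) is present, so the union is just that shape — area = 493.50 mm². Overall, the cross-section is a single solid region. Net area = 493.50 mm².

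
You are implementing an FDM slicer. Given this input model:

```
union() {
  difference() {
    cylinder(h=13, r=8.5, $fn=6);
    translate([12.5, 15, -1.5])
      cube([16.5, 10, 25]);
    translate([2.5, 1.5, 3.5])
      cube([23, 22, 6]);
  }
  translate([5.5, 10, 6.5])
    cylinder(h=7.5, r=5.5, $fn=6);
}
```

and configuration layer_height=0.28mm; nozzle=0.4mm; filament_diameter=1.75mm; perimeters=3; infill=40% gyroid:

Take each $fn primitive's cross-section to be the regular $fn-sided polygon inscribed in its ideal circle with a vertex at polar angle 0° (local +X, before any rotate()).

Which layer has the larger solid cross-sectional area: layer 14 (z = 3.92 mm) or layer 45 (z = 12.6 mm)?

Layer 14 (z = 3.92): the r=8.5 cylinder contributes a regular 6-gon of circumradius 8.5 (area = (6/2)·8.500²·sin(360°/6) = 187.71 mm²); the cube at (12.5, 15) is present — its section is the full 16.5×10 rectangle (area 165.00 mm²); the 23×22 cube at (2.5, 1.5) contributes its full rectangle (area 506.00 mm²); After the difference (first − rest): starting from the r=8.5 cylinder (187.71 mm²), the 16.5×10 cube at (12.5, 15) misses the remaining region (no effect); the 23×22 cube at (2.5, 1.5) partially overlaps it — only the 20.17 mm² overlap (of its 506.00 mm²) is removed, clipping the outline — area = 167.54 mm²; the cylinder at (5.5, 10) is absent (z outside [6.5, 14]); Combining (union): only the result so far is present, so the union is just that shape — area = 167.54 mm². So its area = 167.54 mm². Layer 45 (z = 12.6): the r=8.5 cylinder contributes a regular 6-gon of circumradius 8.5 (area = (6/2)·8.500²·sin(360°/6) = 187.71 mm²); the 16.5×10 cube at (12.5, 15) contributes its full rectangle (area 165.00 mm²); the cube at (2.5, 1.5) is absent (z outside [3.5, 9.5]); After the difference (first − rest): starting from the r=8.5 cylinder (187.71 mm²), the 16.5×10 cube at (12.5, 15) misses the remaining region (no effect) — area = 187.71 mm²; the r=5.5 cylinder at (5.5, 10) contributes a regular 6-gon of circumradius 5.5 (area = (6/2)·5.500²·sin(360°/6) = 78.59 mm²); Merging all regions: the regions partially overlap — summed areas 266.30 mm² minus the doubly-counted overlap 5.79 mm² gives 260.51 mm² — area = 260.51 mm². So its area = 260.51 mm². Layer 45 is larger (260.51 vs 167.54 mm²).

layer 45 (z = 12.6 mm)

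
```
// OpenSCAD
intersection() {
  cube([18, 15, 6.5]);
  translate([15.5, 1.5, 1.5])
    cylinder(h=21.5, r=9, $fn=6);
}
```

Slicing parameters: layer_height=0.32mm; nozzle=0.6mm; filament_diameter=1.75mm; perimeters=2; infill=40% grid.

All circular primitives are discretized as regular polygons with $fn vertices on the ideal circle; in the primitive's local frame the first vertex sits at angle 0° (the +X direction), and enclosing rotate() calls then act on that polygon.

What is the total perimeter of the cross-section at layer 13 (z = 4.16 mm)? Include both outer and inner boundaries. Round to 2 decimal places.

At z = 4.16 mm: the cube is present — its section is the full 18×15 rectangle (perimeter 66.00 mm); the r=9 cylinder at (15.5, 1.5) contributes a regular 6-gon of circumradius 9 (perimeter = 2·6·9.000·sin(180°/6) = 54.00 mm); Keeping only the common overlap: the r=9 cylinder at (15.5, 1.5) partially overlaps the 18×15 cube; clipping to the common part keeps 88.70 mm² — boundary = 37.66 mm. Overall, the cross-section is a single solid region. Total boundary length (outer) = 37.66 mm.

37.66 mm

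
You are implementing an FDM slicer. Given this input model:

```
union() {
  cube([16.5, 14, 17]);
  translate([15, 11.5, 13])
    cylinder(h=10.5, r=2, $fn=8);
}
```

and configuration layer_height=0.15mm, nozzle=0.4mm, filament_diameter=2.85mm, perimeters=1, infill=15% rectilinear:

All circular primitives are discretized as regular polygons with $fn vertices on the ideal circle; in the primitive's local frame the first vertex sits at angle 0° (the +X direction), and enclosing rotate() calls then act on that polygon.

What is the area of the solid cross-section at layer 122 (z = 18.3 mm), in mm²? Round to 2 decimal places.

At z = 18.3 mm: the cube does not reach this height (z outside [0, 17]); the r=2 cylinder at (15, 11.5) gives a regular 8-gon of circumradius 2 (constant along its height) (area = (8/2)·2.000²·sin(360°/8) = 11.31 mm²); Merging all regions: only the r=2 cylinder at (15, 11.5) is present, so the union is just that shape — area = 11.31 mm². Overall, the cross-section is a single solid region. Net area = 11.31 mm².

11.31 mm²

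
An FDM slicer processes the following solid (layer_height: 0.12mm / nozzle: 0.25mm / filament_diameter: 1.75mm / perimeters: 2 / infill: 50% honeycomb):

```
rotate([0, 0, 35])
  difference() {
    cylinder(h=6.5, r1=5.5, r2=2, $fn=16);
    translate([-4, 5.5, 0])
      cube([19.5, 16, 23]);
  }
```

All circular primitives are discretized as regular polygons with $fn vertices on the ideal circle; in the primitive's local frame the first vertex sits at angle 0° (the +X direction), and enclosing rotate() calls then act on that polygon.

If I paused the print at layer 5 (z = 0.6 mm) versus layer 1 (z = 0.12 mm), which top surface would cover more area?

layer 1 (z = 0.12 mm)

Layer 5 (z = 0.6): the cone: at t=0.092 of its height the radius interpolates to r₁+(r₂−r₁)t = 5.177, giving a regular 16-gon of that circumradius (area = (16/2)·5.177²·sin(360°/16) = 82.05 mm²); the 19.5×16 cube at (-4, 5.5) contributes its full rectangle (area 312.00 mm²); After the difference (first − rest): starting from the cone (82.05 mm²), the 19.5×16 cube at (-4, 5.5) misses the remaining region (no effect) — area = 82.05 mm²; (rotated 35° about Z; rotation is an isometry so areas/perimeters/island counts are preserved). So its area = 82.05 mm². Layer 1 (z = 0.12): the cone: at t=0.018 of its height the radius interpolates to r₁+(r₂−r₁)t = 5.435, giving a regular 16-gon of that circumradius (area = (16/2)·5.435²·sin(360°/16) = 90.45 mm²); the cube at (-4, 5.5) is present — its section is the full 19.5×16 rectangle (area 312.00 mm²); After the difference (first − rest): starting from the cone (90.45 mm²), the 19.5×16 cube at (-4, 5.5) misses the remaining region (no effect) — area = 90.45 mm²; (rotated 35° about Z; rotation is an isometry so areas/perimeters/island counts are preserved). So its area = 90.45 mm². Layer 1 is larger (90.45 vs 82.05 mm²).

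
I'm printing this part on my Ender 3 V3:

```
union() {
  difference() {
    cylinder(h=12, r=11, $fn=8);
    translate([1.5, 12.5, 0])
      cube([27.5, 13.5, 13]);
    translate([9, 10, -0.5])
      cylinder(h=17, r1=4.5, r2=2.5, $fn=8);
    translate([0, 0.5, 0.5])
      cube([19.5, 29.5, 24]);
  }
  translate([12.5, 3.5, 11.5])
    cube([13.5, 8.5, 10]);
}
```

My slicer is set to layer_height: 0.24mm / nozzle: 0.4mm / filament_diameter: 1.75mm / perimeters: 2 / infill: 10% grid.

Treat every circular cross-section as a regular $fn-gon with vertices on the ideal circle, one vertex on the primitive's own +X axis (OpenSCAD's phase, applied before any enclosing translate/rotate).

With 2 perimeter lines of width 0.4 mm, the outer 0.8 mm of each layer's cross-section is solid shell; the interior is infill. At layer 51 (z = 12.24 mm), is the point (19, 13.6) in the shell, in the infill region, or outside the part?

At z = 12.24 mm: the cylinder is not intersected at this z (z outside [0, 12]); the cube at (1.5, 12.5) (footprint 27.5×13.5) is included at this height; the cone at (9, 10): at t=0.749 of its height the radius interpolates to r₁+(r₂−r₁)t = 3.001, giving a regular 8-gon of that circumradius; the cube at (0, 0.5) is present — its section is the full 19.5×29.5 rectangle; Subtracting the remaining from the first: the first operand is absent here, so nothing remains; the cube at (12.5, 3.5) is present — its section is the full 13.5×8.5 rectangle; Merging all regions: only the 13.5×8.5 cube at (12.5, 3.5) is present, so the union is just that shape — 1 connected region. Overall, the cross-section is a single solid region. The nearest boundary edge runs (26.00, 12.00)→(12.50, 12.00); distance from the point to it = 1.60 mm. The point is not inside any of the regions above, so it lies outside the cross-section (1.60 mm from the nearest boundary).

outside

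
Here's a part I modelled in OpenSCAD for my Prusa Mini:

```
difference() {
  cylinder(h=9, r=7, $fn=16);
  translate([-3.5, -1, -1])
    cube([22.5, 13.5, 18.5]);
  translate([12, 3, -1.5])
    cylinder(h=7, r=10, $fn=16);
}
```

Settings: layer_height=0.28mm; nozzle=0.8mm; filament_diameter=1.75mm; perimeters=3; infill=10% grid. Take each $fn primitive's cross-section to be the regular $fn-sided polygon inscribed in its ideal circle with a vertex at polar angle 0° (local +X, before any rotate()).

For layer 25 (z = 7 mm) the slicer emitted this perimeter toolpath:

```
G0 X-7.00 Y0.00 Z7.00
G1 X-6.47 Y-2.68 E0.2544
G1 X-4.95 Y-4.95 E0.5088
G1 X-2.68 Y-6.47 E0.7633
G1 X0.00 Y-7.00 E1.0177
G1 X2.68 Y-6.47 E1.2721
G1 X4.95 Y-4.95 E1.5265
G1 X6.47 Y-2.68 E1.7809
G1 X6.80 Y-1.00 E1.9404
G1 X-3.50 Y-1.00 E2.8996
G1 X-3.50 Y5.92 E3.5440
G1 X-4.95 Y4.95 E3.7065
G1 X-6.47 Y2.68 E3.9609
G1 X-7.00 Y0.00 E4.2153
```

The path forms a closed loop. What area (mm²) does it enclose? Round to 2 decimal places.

Apply the shoelace formula to the sequence of (X, Y) vertices; enclosed area = 79.03 mm².

79.03 mm²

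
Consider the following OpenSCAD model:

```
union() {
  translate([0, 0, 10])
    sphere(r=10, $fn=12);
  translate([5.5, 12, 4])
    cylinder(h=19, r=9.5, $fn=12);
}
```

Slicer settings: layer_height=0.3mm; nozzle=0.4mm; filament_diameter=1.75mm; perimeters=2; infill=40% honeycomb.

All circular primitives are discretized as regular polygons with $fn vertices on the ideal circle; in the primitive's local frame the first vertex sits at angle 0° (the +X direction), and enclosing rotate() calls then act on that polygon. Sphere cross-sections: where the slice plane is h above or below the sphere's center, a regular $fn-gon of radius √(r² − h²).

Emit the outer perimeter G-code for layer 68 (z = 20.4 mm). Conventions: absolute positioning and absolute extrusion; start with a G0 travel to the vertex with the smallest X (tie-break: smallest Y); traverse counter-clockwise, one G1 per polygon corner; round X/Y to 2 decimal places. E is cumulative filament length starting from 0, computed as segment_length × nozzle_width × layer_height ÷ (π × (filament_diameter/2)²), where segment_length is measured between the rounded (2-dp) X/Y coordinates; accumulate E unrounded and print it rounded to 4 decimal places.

G0 X-4.00 Y12.00 Z20.40
G1 X-2.73 Y7.25 E0.2453
G1 X0.75 Y3.77 E0.4908
G1 X5.50 Y2.50 E0.7361
G1 X10.25 Y3.77 E0.9814
G1 X13.73 Y7.25 E1.2270
G1 X15.00 Y12.00 E1.4723
G1 X13.73 Y16.75 E1.7176
G1 X10.25 Y20.23 E1.9631
G1 X5.50 Y21.50 E2.2084
G1 X0.75 Y20.23 E2.4537
G1 X-2.73 Y16.75 E2.6992
G1 X-4.00 Y12.00 E2.9446

At z = 20.4 mm: the sphere is not intersected at this z (|z−center|=10.400 > r=10); the r=9.5 cylinder at (5.5, 12) gives a regular 12-gon of circumradius 9.5 (constant along its height); Merging all regions: only the r=9.5 cylinder at (5.5, 12) is present, so the union is just that shape — 1 connected region. The outline is a single polygon with 12 vertices. Extrusion per mm of travel: 0.4 × 0.3 / (π × 0.875²) = 0.049890. Accumulating E over each segment gives final E = 2.9446.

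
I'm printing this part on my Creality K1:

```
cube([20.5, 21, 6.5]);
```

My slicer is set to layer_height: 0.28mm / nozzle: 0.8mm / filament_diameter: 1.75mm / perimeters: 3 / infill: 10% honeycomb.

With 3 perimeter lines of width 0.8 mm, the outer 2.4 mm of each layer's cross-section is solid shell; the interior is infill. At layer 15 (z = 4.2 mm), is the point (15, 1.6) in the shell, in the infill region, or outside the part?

At z = 4.2 mm: the cube is present — its section is the full 20.5×21 rectangle. Overall, the cross-section is a single solid region. The nearest boundary edge runs (0.00, 0.00)→(20.50, 0.00); distance from the point to it = 1.60 mm. The point is inside the cross-section, 1.60 mm from the nearest boundary — within the 2.4 mm shell band (3 × 0.8).

shell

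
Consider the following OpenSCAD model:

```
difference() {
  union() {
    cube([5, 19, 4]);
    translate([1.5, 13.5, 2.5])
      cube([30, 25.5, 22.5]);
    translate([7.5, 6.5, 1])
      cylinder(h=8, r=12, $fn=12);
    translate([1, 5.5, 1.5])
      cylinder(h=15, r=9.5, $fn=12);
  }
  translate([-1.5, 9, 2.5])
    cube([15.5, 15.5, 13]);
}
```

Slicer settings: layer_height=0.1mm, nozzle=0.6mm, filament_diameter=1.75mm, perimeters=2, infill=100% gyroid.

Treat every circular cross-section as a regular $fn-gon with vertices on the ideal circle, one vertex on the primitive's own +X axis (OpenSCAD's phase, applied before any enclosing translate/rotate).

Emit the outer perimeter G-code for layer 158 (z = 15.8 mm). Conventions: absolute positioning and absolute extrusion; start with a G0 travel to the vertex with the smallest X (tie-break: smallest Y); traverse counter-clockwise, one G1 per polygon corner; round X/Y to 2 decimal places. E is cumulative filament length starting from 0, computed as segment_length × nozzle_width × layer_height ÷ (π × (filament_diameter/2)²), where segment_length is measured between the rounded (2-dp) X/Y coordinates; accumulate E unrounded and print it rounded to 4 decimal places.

At z = 15.8 mm: the cube is not intersected at this z (z outside [0, 4]); the cube at (1.5, 13.5) is present — its section is the full 30×25.5 rectangle; the cylinder at (7.5, 6.5) is absent (z outside [1, 9]); the r=9.5 cylinder at (1, 5.5) gives a regular 12-gon of circumradius 9.5 (constant along its height); Merging all regions: the regions partially overlap (shared area 3.41 mm²), so overlapping operands fuse into one piece — 1 connected region; the cube at (-1.5, 9) is absent (z outside [2.5, 15.5]); Subtracting the remaining from the first: none of the subtracted shapes is present at this height, so that combined region is unchanged — 1 connected region. The outline is a single polygon with 16 vertices. Extrusion per mm of travel: 0.6 × 0.1 / (π × 0.875²) = 0.024945. Accumulating E over each segment gives final E = 3.9774.

G0 X-8.50 Y5.50 Z15.80
G1 X-7.23 Y0.75 E0.1227
G1 X-3.75 Y-2.73 E0.2454
G1 X1.00 Y-4.00 E0.3681
G1 X5.75 Y-2.73 E0.4907
G1 X9.23 Y0.75 E0.6135
G1 X10.50 Y5.50 E0.7361
G1 X9.23 Y10.25 E0.8588
G1 X5.98 Y13.50 E0.9734
G1 X31.50 Y13.50 E1.6100
G1 X31.50 Y39.00 E2.2461
G1 X1.50 Y39.00 E2.9945
G1 X1.50 Y14.87 E3.5964
G1 X1.00 Y15.00 E3.6093
G1 X-3.75 Y13.73 E3.7320
G1 X-7.23 Y10.25 E3.8547
G1 X-8.50 Y5.50 E3.9774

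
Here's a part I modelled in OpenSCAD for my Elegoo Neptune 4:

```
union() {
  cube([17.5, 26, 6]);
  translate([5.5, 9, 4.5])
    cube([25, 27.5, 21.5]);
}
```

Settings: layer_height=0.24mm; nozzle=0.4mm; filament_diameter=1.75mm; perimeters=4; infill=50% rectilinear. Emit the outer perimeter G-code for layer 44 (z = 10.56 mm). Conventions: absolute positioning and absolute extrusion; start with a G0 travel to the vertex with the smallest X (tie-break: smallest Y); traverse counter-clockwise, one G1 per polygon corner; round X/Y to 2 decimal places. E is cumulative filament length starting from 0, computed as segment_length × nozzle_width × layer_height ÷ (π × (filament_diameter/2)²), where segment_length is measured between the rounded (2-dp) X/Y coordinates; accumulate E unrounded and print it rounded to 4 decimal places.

At z = 10.56 mm: the cube is absent (z outside [0, 6]); the 25×27.5 cube at (5.5, 9) contributes its full rectangle; Combining (union): only the 25×27.5 cube at (5.5, 9) is present, so the union is just that shape — 1 connected region. The outline is a single polygon with 4 vertices. Extrusion per mm of travel: 0.4 × 0.24 / (π × 0.875²) = 0.039912. Accumulating E over each segment gives final E = 4.1908.

G0 X5.50 Y9.00 Z10.56
G1 X30.50 Y9.00 E0.9978
G1 X30.50 Y36.50 E2.0954
G1 X5.50 Y36.50 E3.0932
G1 X5.50 Y9.00 E4.1908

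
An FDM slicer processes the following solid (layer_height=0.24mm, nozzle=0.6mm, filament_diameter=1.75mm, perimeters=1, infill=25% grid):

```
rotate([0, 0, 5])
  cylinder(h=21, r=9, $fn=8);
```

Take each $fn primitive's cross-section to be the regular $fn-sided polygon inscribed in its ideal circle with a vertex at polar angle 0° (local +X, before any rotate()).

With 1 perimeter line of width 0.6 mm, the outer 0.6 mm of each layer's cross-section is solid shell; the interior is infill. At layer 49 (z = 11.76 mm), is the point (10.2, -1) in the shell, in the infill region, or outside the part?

outside

At z = 11.76 mm: the r=9 cylinder contributes a regular 8-gon of circumradius 9; (rotated 5° about Z; rotation is an isometry so areas/perimeters/island counts are preserved). Overall, the cross-section is a single solid region. Undo the 5° rotation: the query point maps to (10.074, -1.885) in the un-rotated model frame. The nearest boundary edge runs (6.36, -6.36)→(9.00, 0.00); distance from the point to it = 1.71 mm. The point is not inside any of the regions above, so it lies outside the cross-section (1.71 mm from the nearest boundary).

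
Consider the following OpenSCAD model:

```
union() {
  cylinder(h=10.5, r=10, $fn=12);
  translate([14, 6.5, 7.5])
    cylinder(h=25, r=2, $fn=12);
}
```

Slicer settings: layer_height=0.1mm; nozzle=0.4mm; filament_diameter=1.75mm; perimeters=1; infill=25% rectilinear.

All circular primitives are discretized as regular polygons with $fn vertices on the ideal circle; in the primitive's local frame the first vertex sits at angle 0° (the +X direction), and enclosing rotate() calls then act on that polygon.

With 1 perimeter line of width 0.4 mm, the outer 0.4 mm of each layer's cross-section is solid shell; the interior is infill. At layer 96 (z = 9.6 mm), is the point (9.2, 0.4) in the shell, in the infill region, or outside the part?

infill

At z = 9.6 mm: the r=10 cylinder contributes a regular 12-gon of circumradius 10; the r=2 cylinder at (14, 6.5) contributes a regular 12-gon of circumradius 2; Merging all regions: the 2 present regions are separate (no shared area or edge), so areas and boundary lengths simply add and each stays a separate island — 2 connected regions. Overall, the cross-section has 2 separate islands. The nearest boundary edge runs (8.66, 5.00)→(10.00, 0.00); distance from the point to it = 0.67 mm. (Shell/infill is judged within the island containing the point — the largest one.) The point is inside the cross-section and 0.67 mm from the nearest boundary — more than the 0.4 mm shell width (1 × 0.4), so it's in the infill interior.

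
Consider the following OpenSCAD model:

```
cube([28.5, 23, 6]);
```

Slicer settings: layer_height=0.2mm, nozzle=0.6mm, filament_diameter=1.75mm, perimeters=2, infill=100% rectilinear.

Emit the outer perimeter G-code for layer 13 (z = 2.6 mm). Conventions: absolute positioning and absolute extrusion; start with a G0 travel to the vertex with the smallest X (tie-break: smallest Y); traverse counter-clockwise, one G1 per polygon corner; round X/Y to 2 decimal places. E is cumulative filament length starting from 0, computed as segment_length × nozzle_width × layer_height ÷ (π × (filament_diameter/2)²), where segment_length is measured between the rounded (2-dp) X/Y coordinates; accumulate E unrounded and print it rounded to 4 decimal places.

G0 X0.00 Y0.00 Z2.60
G1 X28.50 Y0.00 E1.4219
G1 X28.50 Y23.00 E2.5693
G1 X0.00 Y23.00 E3.9912
G1 X0.00 Y0.00 E5.1387

At z = 2.6 mm: the 28.5×23 cube contributes its full rectangle. The outline is a single polygon with 4 vertices. Extrusion per mm of travel: 0.6 × 0.2 / (π × 0.875²) = 0.049890. Accumulating E over each segment gives final E = 5.1387.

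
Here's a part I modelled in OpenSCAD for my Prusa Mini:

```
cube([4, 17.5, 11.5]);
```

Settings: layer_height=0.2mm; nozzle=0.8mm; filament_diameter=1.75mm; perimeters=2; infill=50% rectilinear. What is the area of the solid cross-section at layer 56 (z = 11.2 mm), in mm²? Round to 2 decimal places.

70.00 mm²

At z = 11.2 mm: the cube is present — its section is the full 4×17.5 rectangle (area 70.00 mm²). Overall, the cross-section is a single solid region. Net area = 70.00 mm².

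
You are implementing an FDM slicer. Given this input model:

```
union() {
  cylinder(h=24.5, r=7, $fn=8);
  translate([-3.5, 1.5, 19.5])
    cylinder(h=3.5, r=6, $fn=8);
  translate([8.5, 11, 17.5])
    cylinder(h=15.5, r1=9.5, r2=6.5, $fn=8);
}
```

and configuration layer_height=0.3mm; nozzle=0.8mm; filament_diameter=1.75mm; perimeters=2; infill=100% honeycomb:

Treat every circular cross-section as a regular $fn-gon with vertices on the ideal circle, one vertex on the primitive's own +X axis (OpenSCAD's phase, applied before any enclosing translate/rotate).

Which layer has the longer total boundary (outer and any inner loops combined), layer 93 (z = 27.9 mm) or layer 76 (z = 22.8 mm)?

Layer 93 (z = 27.9): the cylinder is not intersected at this z (z outside [0, 24.5]); the cylinder at (-3.5, 1.5) is absent (z outside [19.5, 23]); the cone at (8.5, 11) contributes a regular 8-gon of circumradius 7.487 (interpolated between r1=9.5 and r2=6.5 at t=0.671) (perimeter = 2·8·7.487·sin(180°/8) = 45.84 mm); Merging all regions: only the cone at (8.5, 11) is present, so the union is just that shape — boundary = 45.84 mm. So its perimeter = 45.84 mm. Layer 76 (z = 22.8): the r=7 cylinder contributes a regular 8-gon of circumradius 7 (perimeter = 2·8·7.000·sin(180°/8) = 42.86 mm); the r=6 cylinder at (-3.5, 1.5) gives a regular 8-gon of circumradius 6 (constant along its height) (perimeter = 2·8·6.000·sin(180°/8) = 36.74 mm); the cone at (8.5, 11): at t=0.342 of its height the radius interpolates to r₁+(r₂−r₁)t = 8.474, giving a regular 8-gon of that circumradius (perimeter = 2·8·8.474·sin(180°/8) = 51.89 mm); Combining (union): the regions partially overlap (shared area 74.97 mm²), so the edge portions inside another operand are dropped and the merged outline is re-measured after clipping — boundary = 91.26 mm. So its perimeter = 91.26 mm. Layer 76 is larger (91.26 vs 45.84 mm).

layer 76 (z = 22.8 mm)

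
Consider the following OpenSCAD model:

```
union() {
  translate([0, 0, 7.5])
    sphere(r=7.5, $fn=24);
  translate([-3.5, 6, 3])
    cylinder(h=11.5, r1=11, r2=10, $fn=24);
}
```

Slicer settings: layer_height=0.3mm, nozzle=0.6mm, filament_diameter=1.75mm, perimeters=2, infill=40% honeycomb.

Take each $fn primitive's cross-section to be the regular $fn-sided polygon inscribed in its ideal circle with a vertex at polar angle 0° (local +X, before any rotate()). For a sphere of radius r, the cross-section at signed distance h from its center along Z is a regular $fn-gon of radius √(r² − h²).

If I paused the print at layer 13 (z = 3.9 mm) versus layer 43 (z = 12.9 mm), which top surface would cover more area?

Layer 13 (z = 3.9): the sphere: section is a regular 24-gon, circumradius = √(r²−h²) = √(7.5²−3.6²) = 6.580 (area = (24/2)·6.580²·sin(360°/24) = 134.45 mm²); the cone at (-3.5, 6) (r1=11→r2=10) has section circumradius 10.922 here — a regular 24-gon (area = (24/2)·10.922²·sin(360°/24) = 370.48 mm²); Merging all regions: the regions partially overlap — summed areas 504.93 mm² minus the doubly-counted overlap 109.01 mm² gives 395.92 mm² — area = 395.92 mm². So its area = 395.92 mm². Layer 43 (z = 12.9): the sphere: section is a regular 24-gon, circumradius = √(r²−h²) = √(7.5²−5.4²) = 5.205 (area = (24/2)·5.205²·sin(360°/24) = 84.14 mm²); the cone at (-3.5, 6) contributes a regular 24-gon of circumradius 10.139 (interpolated between r1=11 and r2=10 at t=0.861) (area = (24/2)·10.139²·sin(360°/24) = 319.29 mm²); Merging all regions: the regions partially overlap — summed areas 403.42 mm² minus the doubly-counted overlap 69.32 mm² gives 334.10 mm² — area = 334.10 mm². So its area = 334.10 mm². Layer 13 is larger (395.92 vs 334.10 mm²).

layer 13 (z = 3.9 mm)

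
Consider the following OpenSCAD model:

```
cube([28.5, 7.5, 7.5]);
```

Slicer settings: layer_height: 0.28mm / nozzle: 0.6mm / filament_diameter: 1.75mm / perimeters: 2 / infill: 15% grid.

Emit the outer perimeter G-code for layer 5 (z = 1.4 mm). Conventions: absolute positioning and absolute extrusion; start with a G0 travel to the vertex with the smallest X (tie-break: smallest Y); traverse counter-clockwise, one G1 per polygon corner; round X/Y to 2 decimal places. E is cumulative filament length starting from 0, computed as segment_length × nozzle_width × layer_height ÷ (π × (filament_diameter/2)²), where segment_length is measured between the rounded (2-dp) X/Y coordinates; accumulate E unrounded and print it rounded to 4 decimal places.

G0 X0.00 Y0.00 Z1.40
G1 X28.50 Y0.00 E1.9906
G1 X28.50 Y7.50 E2.5145
G1 X0.00 Y7.50 E4.5051
G1 X0.00 Y0.00 E5.0289

At z = 1.4 mm: the cube (footprint 28.5×7.5) is included at this height. The outline is a single polygon with 4 vertices. Extrusion per mm of travel: 0.6 × 0.28 / (π × 0.875²) = 0.069846. Accumulating E over each segment gives final E = 5.0289.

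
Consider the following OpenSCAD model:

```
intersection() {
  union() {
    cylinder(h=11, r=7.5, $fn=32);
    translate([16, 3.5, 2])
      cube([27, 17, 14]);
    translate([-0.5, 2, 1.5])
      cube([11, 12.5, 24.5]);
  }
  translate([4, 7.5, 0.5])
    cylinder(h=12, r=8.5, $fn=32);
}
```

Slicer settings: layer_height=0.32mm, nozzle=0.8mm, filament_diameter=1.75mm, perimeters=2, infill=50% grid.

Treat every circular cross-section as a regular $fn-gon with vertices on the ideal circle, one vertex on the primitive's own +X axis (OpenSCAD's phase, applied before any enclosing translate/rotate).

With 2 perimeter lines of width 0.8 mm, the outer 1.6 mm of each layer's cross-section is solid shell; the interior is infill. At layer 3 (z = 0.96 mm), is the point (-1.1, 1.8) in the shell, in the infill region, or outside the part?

At z = 0.96 mm: the cylinder: section is a regular 32-gon, circumradius r=7.5; the cube at (16, 3.5) is not intersected at this z (z outside [2, 16]); the cube at (-0.5, 2) is not intersected at this z (z outside [1.5, 26]); Merging all regions: only the r=7.5 cylinder is present, so the union is just that shape — 1 connected region; the cylinder at (4, 7.5): section is a regular 32-gon, circumradius r=8.5; After intersecting: the r=8.5 cylinder at (4, 7.5) partially overlaps that combined region; clipping to the common part keeps 70.66 mm² — 1 connected region. Overall, the cross-section is a single solid region. The nearest boundary edge runs (-0.72, 0.43)→(-2.01, 1.49); distance from the point to it = 0.82 mm. The point is inside the cross-section, 0.82 mm from the nearest boundary — within the 1.6 mm shell band (2 × 0.8).

shell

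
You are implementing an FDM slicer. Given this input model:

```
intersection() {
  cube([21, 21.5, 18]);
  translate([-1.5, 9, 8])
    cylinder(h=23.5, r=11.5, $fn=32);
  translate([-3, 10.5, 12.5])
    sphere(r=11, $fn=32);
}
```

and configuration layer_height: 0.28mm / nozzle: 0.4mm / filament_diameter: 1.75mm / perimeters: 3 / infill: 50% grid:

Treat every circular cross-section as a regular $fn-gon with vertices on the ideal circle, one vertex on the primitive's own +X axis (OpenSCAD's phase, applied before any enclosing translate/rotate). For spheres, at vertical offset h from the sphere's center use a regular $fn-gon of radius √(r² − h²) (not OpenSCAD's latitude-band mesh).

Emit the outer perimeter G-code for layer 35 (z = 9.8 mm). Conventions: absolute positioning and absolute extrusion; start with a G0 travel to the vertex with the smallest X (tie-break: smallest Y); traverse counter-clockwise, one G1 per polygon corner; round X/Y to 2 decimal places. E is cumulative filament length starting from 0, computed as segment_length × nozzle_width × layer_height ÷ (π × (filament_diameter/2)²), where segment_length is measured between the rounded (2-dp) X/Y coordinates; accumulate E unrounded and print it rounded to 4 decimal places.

G0 X0.00 Y0.32 Z9.80
G1 X1.08 Y0.65 E0.0526
G1 X2.92 Y1.63 E0.1497
G1 X4.54 Y2.96 E0.2473
G1 X5.87 Y4.58 E0.3449
G1 X6.85 Y6.42 E0.4419
G1 X7.46 Y8.42 E0.5393
G1 X7.66 Y10.50 E0.6366
G1 X7.46 Y12.58 E0.7339
G1 X6.85 Y14.58 E0.8313
G1 X5.87 Y16.42 E0.9283
G1 X4.54 Y18.04 E1.0259
G1 X2.92 Y19.37 E1.1235
G1 X1.84 Y19.95 E1.1806
G1 X0.74 Y20.28 E1.2341
G1 X0.00 Y20.35 E1.2687
G1 X0.00 Y0.32 E2.2014

At z = 9.8 mm: the cube (footprint 21×21.5) is included at this height; the r=11.5 cylinder at (-1.5, 9) contributes a regular 32-gon of circumradius 11.5; the sphere at (-3, 10.5): section is a regular 32-gon, circumradius = √(r²−h²) = √(11²−2.7²) = 10.663; Taking the intersection: the r=11.5 cylinder at (-1.5, 9) partially overlaps the 21×21.5 cube; clipping to the common part keeps 163.83 mm²; the r=11 sphere at (-3, 10.5) partially overlaps the running intersection; clipping to the common part keeps 114.24 mm² — 1 connected region. The outline is a single polygon with 16 vertices. Extrusion per mm of travel: 0.4 × 0.28 / (π × 0.875²) = 0.046564. Accumulating E over each segment gives final E = 2.2014.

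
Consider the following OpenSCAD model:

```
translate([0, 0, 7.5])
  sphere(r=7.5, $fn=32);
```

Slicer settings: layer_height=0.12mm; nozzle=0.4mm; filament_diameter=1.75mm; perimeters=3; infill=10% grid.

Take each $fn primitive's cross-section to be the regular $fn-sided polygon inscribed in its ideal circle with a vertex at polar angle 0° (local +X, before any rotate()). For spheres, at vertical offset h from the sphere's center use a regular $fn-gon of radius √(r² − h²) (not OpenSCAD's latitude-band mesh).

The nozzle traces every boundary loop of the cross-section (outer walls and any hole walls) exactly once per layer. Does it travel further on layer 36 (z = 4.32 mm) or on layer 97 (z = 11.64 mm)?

layer 36 (z = 4.32 mm)

Layer 36 (z = 4.32): the r=7.5 sphere contributes a regular 32-gon of circumradius √(7.5²−3.18²) = 6.792 (perimeter = 2·32·6.792·sin(180°/32) = 42.61 mm). So its perimeter = 42.61 mm. Layer 97 (z = 11.64): the r=7.5 sphere slices to a regular 32-gon of circumradius 6.254 (√(r²−h²) with h=4.14 from center) (perimeter = 2·32·6.254·sin(180°/32) = 39.23 mm). So its perimeter = 39.23 mm. Layer 36 is larger (42.61 vs 39.23 mm).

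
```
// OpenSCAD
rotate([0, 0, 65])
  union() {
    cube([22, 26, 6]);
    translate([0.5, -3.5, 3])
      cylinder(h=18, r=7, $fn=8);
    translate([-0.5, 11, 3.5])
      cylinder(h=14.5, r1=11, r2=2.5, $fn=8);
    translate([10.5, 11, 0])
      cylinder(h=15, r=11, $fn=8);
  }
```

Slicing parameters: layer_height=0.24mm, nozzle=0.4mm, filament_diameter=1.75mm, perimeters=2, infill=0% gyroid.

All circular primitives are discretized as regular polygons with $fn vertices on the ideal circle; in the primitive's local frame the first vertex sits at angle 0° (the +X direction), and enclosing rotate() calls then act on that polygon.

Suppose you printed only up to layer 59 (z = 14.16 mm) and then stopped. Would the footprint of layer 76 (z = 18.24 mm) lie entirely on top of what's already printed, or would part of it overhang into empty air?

entirely on top

Compare the two slices. At z = 14.16: the cube is absent (z outside [0, 6]); the cylinder at (0.5, -3.5): section is a regular 8-gon, circumradius r=7 (area = (8/2)·7.000²·sin(360°/8) = 138.59 mm²); the cone at (-0.5, 11) contributes a regular 8-gon of circumradius 4.751 (interpolated between r1=11 and r2=2.5 at t=0.735) (area = (8/2)·4.751²·sin(360°/8) = 63.84 mm²); the r=11 cylinder at (10.5, 11) contributes a regular 8-gon of circumradius 11 (area = (8/2)·11.000²·sin(360°/8) = 342.24 mm²); Combining (union): the regions partially overlap — summed areas 544.68 mm² minus the doubly-counted overlap 23.94 mm² gives 520.74 mm² — area = 520.74 mm²; (whole slice rotated 65° about Z — lengths, areas and connectivity unchanged). At z = 18.24: the cube is absent (z outside [0, 6]); the r=7 cylinder at (0.5, -3.5) contributes a regular 8-gon of circumradius 7 (area = (8/2)·7.000²·sin(360°/8) = 138.59 mm²); the cone at (-0.5, 11) does not reach this height (z outside [3.5, 18]); the cylinder at (10.5, 11) is absent (z outside [0, 15]); Merging all regions: only the r=7 cylinder at (0.5, -3.5) is present, so the union is just that shape — area = 138.59 mm²; (rotated 65° about Z; rotation is an isometry so areas/perimeters/island counts are preserved). Checking containment: the cross-section at z = 18.24 is a subset of the cross-section at z = 14.16.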